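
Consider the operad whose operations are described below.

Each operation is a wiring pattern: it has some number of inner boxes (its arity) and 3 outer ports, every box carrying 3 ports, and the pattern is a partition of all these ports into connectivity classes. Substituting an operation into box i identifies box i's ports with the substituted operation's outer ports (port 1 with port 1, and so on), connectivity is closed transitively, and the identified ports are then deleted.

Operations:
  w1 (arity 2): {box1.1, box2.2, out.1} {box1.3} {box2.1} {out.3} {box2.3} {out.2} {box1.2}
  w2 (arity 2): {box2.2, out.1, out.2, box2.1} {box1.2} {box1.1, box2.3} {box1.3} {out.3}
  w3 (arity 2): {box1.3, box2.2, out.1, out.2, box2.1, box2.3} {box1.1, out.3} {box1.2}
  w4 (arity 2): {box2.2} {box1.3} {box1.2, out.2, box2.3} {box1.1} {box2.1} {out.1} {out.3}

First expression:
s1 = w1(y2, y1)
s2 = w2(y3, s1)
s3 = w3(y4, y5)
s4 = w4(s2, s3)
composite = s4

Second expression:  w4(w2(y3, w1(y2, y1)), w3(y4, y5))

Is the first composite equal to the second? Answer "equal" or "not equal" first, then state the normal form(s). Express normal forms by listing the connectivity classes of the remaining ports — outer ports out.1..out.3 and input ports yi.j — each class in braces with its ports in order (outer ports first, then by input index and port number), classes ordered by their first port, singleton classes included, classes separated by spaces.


The first expression reduces to {out.1} {out.2, y1.2, y2.1, y4.1} {out.3} {y1.1} {y1.3} {y2.2} {y2.3} {y3.1} {y3.2} {y3.3} {y4.2} {y4.3, y5.1, y5.2, y5.3}
The second expression reduces to {out.1} {out.2, y1.2, y2.1, y4.1} {out.3} {y1.1} {y1.3} {y2.2} {y2.3} {y3.1} {y3.2} {y3.3} {y4.2} {y4.3, y5.1, y5.2, y5.3}
Identical normal forms: equal.

equal: each reduces to {out.1} {out.2, y1.2, y2.1, y4.1} {out.3} {y1.1} {y1.3} {y2.2} {y2.3} {y3.1} {y3.2} {y3.3} {y4.2} {y4.3, y5.1, y5.2, y5.3}


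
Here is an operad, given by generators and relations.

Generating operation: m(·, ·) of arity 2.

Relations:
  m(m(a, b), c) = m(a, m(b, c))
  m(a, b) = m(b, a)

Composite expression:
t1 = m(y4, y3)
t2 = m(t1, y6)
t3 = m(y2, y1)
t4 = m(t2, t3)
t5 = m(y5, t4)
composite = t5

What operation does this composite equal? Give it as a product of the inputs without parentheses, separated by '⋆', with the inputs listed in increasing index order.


y1 ⋆ y2 ⋆ y3 ⋆ y4 ⋆ y5 ⋆ y6

Key point: m commutes, so take the y-inputs in any fixed order.
m(y4, y3) reduces to y4 ⋆ y3
m(m(y4, y3), y6) reduces to y4 ⋆ y3 ⋆ y6
m(y2, y1) reduces to y2 ⋆ y1
m(m(m(y4, y3), y6), m(y2, y1)) reduces to y4 ⋆ y3 ⋆ y6 ⋆ y2 ⋆ y1
m(y5, m(m(m(y4, y3), y6), m(y2, y1))) reduces to y5 ⋆ y4 ⋆ y3 ⋆ y6 ⋆ y2 ⋆ y1
putting the inputs in ascending order: y1 ⋆ y2 ⋆ y3 ⋆ y4 ⋆ y5 ⋆ y6


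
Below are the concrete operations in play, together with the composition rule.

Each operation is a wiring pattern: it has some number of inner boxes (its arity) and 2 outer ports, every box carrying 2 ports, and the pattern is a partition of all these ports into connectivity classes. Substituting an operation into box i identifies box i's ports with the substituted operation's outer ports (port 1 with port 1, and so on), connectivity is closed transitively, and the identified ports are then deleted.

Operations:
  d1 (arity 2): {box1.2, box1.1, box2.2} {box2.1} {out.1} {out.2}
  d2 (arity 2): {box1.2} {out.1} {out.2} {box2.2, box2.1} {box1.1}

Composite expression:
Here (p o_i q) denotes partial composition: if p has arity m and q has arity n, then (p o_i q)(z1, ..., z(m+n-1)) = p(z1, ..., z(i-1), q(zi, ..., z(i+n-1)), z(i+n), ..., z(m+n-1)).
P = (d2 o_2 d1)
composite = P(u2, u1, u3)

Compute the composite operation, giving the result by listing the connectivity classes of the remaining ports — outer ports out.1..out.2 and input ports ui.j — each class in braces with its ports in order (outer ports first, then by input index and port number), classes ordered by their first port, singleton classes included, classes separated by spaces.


{out.1} {out.2} {u1.1, u1.2, u3.2} {u2.1} {u2.2} {u3.1}


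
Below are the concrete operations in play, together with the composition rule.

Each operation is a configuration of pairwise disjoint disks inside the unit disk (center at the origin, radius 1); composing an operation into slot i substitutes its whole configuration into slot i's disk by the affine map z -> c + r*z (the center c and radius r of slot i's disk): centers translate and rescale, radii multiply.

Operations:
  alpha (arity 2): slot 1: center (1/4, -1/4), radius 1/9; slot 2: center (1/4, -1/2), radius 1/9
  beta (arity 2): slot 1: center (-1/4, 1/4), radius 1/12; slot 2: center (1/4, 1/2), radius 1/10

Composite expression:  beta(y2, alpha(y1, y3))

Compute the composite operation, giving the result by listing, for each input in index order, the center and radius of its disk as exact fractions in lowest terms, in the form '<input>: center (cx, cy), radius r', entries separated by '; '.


y1: center (11/40, 19/40), radius 1/90; y2: center (-1/4, 1/4), radius 1/12; y3: center (11/40, 9/20), radius 1/90

Each y-disk chains the slot maps above it in beta; radii multiply.
for y2, the 1-step affine chain lands on center (-1/4, 1/4), radius 1/12
for y1, the 2-step affine chain lands on center (11/40, 19/40), radius 1/90
for y3, the 2-step affine chain lands on center (11/40, 9/20), radius 1/90


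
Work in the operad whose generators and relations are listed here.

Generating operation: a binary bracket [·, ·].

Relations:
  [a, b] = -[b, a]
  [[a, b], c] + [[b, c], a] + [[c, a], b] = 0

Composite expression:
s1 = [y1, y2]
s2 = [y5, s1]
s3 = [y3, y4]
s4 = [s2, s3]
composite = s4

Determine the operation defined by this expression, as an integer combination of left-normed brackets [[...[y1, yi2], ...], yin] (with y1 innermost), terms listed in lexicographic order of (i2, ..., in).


-[[[[y1, y2], y5], y3], y4] + [[[[y1, y2], y5], y4], y3]

A multilinear Lie element is pinned by y1-initial words (y1 innermost).
Composite bracket: [[y5, [y1, y2]], [y3, y4]]
Each bracket splits as ab - ba, giving 16 signed words (2^4 = 16).
Coefficients come from the y1-initial words:
  the word y1y2y5y3y4 carries sign -1 and contributes -[[[[y1, y2], y5], y3], y4]
  the word y1y2y5y4y3 carries sign +1 and contributes +[[[[y1, y2], y5], y4], y3]


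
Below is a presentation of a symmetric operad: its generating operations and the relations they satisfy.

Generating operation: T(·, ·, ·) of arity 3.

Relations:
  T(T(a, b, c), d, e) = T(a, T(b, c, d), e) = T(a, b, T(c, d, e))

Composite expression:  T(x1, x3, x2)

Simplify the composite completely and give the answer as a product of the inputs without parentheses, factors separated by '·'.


All parenthesizations of T agree; list the x-inputs left to right.
T(x1, x3, x2) unparenthesizes to x1 · x3 · x2

x1 · x3 · x2


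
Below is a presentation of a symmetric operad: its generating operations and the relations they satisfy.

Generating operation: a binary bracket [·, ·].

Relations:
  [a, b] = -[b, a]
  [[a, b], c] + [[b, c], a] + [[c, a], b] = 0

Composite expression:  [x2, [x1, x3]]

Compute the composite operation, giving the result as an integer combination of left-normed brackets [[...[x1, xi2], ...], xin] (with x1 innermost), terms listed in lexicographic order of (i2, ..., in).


-[[x1, x3], x2]

Antisymmetry and Jacobi reduce to x1-anchored left-normed brackets.
Composite bracket: [x2, [x1, x3]]
Each bracket splits as ab - ba, giving 4 signed words (2^2 = 4).
Keep just the words that open with x1:
  from x1x3x2, sign -1: term -[[x1, x3], x2]


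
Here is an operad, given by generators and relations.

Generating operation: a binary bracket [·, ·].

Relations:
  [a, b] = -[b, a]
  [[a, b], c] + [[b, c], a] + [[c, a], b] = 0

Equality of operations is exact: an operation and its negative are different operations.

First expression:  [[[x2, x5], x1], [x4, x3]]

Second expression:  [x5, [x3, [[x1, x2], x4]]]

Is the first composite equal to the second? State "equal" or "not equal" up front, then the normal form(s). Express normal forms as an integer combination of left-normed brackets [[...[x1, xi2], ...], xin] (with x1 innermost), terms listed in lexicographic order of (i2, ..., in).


The first expression reduces to [[[[x1, x2], x5], x3], x4] - [[[[x1, x2], x5], x4], x3] - [[[[x1, x5], x2], x3], x4] + [[[[x1, x5], x2], x4], x3]
The second expression reduces to [[[[x1, x2], x4], x3], x5]
The normal forms differ: not equal.

not equal: they reduce to [[[[x1, x2], x5], x3], x4] - [[[[x1, x2], x5], x4], x3] - [[[[x1, x5], x2], x3], x4] + [[[[x1, x5], x2], x4], x3] and [[[[x1, x2], x4], x3], x5]


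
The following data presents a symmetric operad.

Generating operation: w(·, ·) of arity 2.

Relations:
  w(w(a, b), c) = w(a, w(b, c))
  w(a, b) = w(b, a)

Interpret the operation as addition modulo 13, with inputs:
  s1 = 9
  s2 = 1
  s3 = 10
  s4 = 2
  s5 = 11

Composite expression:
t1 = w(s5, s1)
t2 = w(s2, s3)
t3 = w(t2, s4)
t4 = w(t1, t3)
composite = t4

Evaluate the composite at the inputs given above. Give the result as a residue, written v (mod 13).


w(s5, s1) = 7
w(s2, s3) = 11
w(w(s2, s3), s4) = 0
w(w(s5, s1), w(w(s2, s3), s4)) = 7

7 (mod 13)


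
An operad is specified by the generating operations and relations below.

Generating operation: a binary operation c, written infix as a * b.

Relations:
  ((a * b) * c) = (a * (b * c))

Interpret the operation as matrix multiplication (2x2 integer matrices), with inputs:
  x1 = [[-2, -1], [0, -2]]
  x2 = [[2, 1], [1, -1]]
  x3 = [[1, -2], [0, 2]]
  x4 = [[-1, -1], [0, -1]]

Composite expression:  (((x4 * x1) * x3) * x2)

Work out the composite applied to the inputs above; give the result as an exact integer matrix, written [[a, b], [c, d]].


[[6, 0], [4, -4]]

(x4 * x1) = [[2, 3], [0, 2]]
((x4 * x1) * x3) = [[2, 2], [0, 4]]
(((x4 * x1) * x3) * x2) = [[6, 0], [4, -4]]


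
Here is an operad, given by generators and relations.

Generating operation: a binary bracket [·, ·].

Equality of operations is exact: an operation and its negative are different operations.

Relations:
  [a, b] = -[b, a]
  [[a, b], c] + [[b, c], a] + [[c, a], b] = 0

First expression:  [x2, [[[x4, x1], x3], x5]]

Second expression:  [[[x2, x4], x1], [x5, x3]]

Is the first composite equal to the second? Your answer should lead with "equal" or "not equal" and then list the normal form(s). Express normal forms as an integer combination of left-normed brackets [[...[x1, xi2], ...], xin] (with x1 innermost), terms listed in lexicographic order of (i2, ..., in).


not equal: they reduce to [[[[x1, x4], x3], x5], x2] and [[[[x1, x2], x4], x3], x5] - [[[[x1, x2], x4], x5], x3] - [[[[x1, x4], x2], x3], x5] + [[[[x1, x4], x2], x5], x3]

Normal form of the first expression: [[[[x1, x4], x3], x5], x2]
Normal form of the second expression: [[[[x1, x2], x4], x3], x5] - [[[[x1, x2], x4], x5], x3] - [[[[x1, x4], x2], x3], x5] + [[[[x1, x4], x2], x5], x3]
The normal forms differ: not equal.


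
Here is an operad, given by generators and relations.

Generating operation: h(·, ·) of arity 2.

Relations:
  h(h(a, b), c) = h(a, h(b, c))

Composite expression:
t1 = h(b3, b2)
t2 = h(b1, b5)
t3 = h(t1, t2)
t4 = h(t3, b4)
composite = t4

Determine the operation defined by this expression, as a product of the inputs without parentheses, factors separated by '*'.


The h-tree's shape is irrelevant; the b-reading-order decides.
h(b3, b2) unparenthesizes to b3 * b2
h(b1, b5) unparenthesizes to b1 * b5
h(h(b3, b2), h(b1, b5)) unparenthesizes to b3 * b2 * b1 * b5
h(h(h(b3, b2), h(b1, b5)), b4) unparenthesizes to b3 * b2 * b1 * b5 * b4

b3 * b2 * b1 * b5 * b4


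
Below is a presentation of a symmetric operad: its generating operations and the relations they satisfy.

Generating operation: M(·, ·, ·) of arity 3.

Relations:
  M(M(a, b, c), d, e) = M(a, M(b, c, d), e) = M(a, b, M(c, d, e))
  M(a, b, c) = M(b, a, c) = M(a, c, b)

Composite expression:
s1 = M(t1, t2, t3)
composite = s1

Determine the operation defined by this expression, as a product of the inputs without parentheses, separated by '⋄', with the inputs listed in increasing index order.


Reordering under M is free, so list the t-inputs canonically.
M(t1, t2, t3) unparenthesizes to t1 ⋄ t2 ⋄ t3
commutativity sorts the factors: t1 ⋄ t2 ⋄ t3

t1 ⋄ t2 ⋄ t3


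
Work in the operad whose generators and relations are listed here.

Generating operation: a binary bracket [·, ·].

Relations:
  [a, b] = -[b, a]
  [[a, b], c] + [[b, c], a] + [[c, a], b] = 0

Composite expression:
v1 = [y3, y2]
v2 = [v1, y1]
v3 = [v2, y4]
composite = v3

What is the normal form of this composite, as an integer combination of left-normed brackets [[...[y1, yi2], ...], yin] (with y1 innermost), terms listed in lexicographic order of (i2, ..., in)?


[[[y1, y2], y3], y4] - [[[y1, y3], y2], y4]

In the tensor algebra, words opening y1 carry the y1-anchored form.
Composite bracket: [[[y3, y2], y1], y4]
Under [a, b] = ab - ba we get 8 signed associative words (2^3 = 8).
Only words starting with y1 matter:
  from y1y2y3y4, sign +1: term +[[[y1, y2], y3], y4]
  from y1y3y2y4, sign -1: term -[[[y1, y3], y2], y4]


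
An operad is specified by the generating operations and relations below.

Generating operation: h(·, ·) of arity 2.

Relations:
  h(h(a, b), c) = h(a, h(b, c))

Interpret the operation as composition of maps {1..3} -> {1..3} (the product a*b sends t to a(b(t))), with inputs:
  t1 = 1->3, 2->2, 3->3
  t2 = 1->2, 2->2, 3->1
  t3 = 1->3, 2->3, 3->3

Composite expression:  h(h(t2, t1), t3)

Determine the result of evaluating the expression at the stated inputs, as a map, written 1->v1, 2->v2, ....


1->1, 2->1, 3->1


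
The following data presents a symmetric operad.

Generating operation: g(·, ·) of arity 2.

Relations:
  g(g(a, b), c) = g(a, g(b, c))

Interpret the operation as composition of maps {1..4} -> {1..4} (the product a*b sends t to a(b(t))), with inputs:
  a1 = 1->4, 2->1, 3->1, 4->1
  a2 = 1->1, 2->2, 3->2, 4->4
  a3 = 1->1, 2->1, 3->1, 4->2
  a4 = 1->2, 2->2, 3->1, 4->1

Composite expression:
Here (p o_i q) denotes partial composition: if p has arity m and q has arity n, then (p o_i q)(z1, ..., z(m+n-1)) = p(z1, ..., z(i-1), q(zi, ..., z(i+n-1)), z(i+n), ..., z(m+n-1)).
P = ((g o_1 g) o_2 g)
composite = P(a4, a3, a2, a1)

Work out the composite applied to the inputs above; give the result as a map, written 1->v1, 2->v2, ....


1->2, 2->2, 3->2, 4->2

g(a3, a2) = 1->1, 2->1, 3->1, 4->2
g(a4, g(a3, a2)) = 1->2, 2->2, 3->2, 4->2
g(g(a4, g(a3, a2)), a1) = 1->2, 2->2, 3->2, 4->2


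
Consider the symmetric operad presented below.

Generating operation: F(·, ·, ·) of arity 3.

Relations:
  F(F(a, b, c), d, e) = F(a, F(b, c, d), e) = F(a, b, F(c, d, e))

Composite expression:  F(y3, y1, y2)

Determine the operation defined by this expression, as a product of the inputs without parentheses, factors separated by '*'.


y3 * y1 * y2

Key point: F is associative — brackets drop, the y-order remains.
F(y3, y1, y2) collapses to y3 * y1 * y2


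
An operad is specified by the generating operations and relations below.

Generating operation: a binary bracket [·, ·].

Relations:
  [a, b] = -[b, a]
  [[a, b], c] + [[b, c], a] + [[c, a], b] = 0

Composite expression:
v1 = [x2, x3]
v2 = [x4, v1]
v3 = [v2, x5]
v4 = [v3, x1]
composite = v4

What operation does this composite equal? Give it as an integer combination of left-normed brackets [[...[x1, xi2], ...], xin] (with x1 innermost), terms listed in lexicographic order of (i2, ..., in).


A multilinear Lie element is pinned by x1-initial words (x1 innermost).
Composite bracket: [[[x4, [x2, x3]], x5], x1]
Full expansion: 16 signed words from ab - ba (2^4 = 16).
Keep just the words that open with x1:
  the word x1x2x3x4x5 carries sign +1 and contributes +[[[[x1, x2], x3], x4], x5]
  the word x1x3x2x4x5 carries sign -1 and contributes -[[[[x1, x3], x2], x4], x5]
  the word x1x4x2x3x5 carries sign -1 and contributes -[[[[x1, x4], x2], x3], x5]
  the word x1x4x3x2x5 carries sign +1 and contributes +[[[[x1, x4], x3], x2], x5]
  the word x1x5x2x3x4 carries sign -1 and contributes -[[[[x1, x5], x2], x3], x4]
  the word x1x5x3x2x4 carries sign +1 and contributes +[[[[x1, x5], x3], x2], x4]
  the word x1x5x4x2x3 carries sign +1 and contributes +[[[[x1, x5], x4], x2], x3]
  the word x1x5x4x3x2 carries sign -1 and contributes -[[[[x1, x5], x4], x3], x2]

[[[[x1, x2], x3], x4], x5] - [[[[x1, x3], x2], x4], x5] - [[[[x1, x4], x2], x3], x5] + [[[[x1, x4], x3], x2], x5] - [[[[x1, x5], x2], x3], x4] + [[[[x1, x5], x3], x2], x4] + [[[[x1, x5], x4], x2], x3] - [[[[x1, x5], x4], x3], x2]


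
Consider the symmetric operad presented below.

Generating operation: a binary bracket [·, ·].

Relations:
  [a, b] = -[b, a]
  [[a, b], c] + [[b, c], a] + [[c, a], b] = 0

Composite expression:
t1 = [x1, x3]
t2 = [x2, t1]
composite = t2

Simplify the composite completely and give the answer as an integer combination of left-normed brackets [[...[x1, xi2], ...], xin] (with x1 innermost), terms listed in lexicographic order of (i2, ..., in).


Skip Jacobi rewriting: expand, keep x1-initial words, read off terms.
Composite bracket: [x2, [x1, x3]]
The bracket unfolds into 4 signed words via [a, b] = ab - ba (2^2 = 4).
Words beginning with x1 determine it all:
  word x1x3x2 has sign -1, contributing -[[x1, x3], x2]

-[[x1, x3], x2]


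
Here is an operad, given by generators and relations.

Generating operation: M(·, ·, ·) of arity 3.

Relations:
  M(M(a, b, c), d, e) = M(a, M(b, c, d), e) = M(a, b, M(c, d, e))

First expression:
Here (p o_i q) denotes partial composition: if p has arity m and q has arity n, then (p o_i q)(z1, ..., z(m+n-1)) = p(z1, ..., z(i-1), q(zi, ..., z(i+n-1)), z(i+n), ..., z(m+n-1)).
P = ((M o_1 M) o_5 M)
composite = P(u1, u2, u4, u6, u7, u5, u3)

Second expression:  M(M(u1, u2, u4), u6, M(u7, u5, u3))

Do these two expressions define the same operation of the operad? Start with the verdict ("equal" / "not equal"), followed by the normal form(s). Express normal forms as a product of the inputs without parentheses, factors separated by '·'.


Reducing the first expression gives u1 · u2 · u4 · u6 · u7 · u5 · u3
Reducing the second expression gives u1 · u2 · u4 · u6 · u7 · u5 · u3
One common form — equal.

equal: each reduces to u1 · u2 · u4 · u6 · u7 · u5 · u3


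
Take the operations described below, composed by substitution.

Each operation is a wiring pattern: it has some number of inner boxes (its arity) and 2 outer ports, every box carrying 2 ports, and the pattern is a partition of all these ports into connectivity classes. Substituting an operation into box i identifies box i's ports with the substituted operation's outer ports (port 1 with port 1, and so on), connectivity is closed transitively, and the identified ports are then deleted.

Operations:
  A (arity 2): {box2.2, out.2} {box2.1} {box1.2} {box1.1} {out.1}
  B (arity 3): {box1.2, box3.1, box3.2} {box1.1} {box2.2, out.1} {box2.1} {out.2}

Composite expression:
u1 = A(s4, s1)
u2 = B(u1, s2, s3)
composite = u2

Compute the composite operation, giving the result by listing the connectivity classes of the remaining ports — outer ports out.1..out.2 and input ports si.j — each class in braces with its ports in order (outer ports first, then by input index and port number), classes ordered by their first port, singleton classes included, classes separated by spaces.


{out.1, s2.2} {out.2} {s1.1} {s1.2, s3.1, s3.2} {s2.1} {s4.1} {s4.2}

Substituting into B glues patterns; closure does the rest.
A over (s4, s1) gives {out.1} {out.2, s1.2} {s1.1} {s4.1} {s4.2}, out.j being that stage's outer ports
B over (s4, s1, s2, s3) gives {out.1, s2.2} {out.2} {s1.1} {s1.2, s3.1, s3.2} {s2.1} {s4.1} {s4.2}, out.j being that stage's outer ports


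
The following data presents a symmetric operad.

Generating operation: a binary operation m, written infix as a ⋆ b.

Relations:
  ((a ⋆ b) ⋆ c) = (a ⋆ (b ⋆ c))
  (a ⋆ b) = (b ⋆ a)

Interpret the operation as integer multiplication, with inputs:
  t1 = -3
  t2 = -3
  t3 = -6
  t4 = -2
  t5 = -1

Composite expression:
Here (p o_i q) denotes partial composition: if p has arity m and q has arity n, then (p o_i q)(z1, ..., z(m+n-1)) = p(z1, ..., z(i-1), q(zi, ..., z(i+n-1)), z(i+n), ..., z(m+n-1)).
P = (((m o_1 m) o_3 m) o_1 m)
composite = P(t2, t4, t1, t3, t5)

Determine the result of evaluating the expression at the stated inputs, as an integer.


-108


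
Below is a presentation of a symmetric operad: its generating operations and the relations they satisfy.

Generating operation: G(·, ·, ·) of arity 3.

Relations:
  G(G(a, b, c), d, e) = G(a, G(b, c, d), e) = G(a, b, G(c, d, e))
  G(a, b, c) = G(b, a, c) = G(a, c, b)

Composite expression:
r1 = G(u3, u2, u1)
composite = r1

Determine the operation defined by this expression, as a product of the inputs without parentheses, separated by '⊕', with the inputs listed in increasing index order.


u1 ⊕ u2 ⊕ u3

With G associative and commutative, the u-input set is all that matters.
G(u3, u2, u1) flattens to u3 ⊕ u2 ⊕ u1
reordering the factors by index: u1 ⊕ u2 ⊕ u3


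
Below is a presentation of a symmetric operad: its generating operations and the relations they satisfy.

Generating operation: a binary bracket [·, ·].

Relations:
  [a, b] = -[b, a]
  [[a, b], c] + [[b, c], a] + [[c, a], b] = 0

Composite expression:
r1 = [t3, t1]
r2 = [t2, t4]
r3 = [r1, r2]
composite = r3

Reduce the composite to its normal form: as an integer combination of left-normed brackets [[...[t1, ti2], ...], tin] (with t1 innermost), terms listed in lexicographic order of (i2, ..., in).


Left-normed coefficients sit on the t1-initial expansion words.
Composite bracket: [[t3, t1], [t2, t4]]
Under [a, b] = ab - ba we get 8 signed associative words (2^3 = 8).
Only words starting with t1 matter:
  the word t1t3t2t4 carries sign -1 and contributes -[[[t1, t3], t2], t4]
  the word t1t3t4t2 carries sign +1 and contributes +[[[t1, t3], t4], t2]

-[[[t1, t3], t2], t4] + [[[t1, t3], t4], t2]


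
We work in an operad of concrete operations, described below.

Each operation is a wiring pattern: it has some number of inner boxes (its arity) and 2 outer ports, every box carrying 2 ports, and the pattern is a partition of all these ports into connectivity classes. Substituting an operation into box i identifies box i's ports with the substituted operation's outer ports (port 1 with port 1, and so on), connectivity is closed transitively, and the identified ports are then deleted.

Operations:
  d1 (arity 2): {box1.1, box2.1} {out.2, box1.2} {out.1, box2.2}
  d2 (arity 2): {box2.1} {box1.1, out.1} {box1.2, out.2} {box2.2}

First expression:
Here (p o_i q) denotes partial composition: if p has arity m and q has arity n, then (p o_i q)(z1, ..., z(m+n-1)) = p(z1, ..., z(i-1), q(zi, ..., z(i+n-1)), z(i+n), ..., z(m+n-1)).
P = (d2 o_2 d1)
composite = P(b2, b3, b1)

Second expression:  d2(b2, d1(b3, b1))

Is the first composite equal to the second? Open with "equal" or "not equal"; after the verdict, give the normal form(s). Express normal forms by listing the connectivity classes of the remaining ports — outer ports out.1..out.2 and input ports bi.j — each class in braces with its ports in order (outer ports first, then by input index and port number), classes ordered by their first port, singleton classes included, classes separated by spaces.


In normal form, the first expression is {out.1, b2.1} {out.2, b2.2} {b1.1, b3.1} {b1.2} {b3.2}
In normal form, the second expression is {out.1, b2.1} {out.2, b2.2} {b1.1, b3.1} {b1.2} {b3.2}
Both agree, so they are equal.

equal; both compose to {out.1, b2.1} {out.2, b2.2} {b1.1, b3.1} {b1.2} {b3.2}


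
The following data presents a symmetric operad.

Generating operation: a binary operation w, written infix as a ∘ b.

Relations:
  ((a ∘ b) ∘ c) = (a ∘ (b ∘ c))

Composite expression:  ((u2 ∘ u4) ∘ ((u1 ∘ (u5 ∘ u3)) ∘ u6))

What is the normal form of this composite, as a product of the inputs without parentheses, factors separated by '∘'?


u2 ∘ u4 ∘ u1 ∘ u5 ∘ u3 ∘ u6


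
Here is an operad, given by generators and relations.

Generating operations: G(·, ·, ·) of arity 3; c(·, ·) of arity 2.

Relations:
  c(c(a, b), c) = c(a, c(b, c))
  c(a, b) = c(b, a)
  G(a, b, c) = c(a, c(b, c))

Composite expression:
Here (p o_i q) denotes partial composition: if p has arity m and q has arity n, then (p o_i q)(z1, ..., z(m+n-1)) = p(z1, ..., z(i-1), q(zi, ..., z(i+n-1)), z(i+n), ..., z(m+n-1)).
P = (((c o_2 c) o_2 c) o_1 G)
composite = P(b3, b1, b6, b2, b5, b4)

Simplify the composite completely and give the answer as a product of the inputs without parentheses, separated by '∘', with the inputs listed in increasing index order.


b1 ∘ b2 ∘ b3 ∘ b4 ∘ b5 ∘ b6


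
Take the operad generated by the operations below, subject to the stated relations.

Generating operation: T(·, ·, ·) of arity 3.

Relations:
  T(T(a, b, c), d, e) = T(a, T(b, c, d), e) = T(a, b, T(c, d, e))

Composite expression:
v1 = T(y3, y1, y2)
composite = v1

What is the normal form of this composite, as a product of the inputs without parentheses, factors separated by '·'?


y3 · y1 · y2

Every regrouping of T is equal, so read the y-inputs in written order.
T(y3, y1, y2) unparenthesizes to y3 · y1 · y2


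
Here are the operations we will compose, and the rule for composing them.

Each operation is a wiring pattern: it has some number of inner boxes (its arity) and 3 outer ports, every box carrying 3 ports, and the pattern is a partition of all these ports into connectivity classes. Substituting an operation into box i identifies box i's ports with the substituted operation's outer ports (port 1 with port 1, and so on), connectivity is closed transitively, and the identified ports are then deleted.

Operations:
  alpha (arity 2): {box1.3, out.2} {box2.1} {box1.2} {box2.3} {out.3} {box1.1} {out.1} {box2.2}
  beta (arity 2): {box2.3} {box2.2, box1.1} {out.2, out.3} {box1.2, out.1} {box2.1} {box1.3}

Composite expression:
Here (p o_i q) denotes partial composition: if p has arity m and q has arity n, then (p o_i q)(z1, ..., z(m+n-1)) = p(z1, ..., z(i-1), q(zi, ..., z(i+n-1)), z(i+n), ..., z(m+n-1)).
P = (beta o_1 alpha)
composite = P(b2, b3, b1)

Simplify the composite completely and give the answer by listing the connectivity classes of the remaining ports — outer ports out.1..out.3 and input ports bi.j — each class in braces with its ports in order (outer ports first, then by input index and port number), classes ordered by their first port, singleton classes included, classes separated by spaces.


{out.1, b2.3} {out.2, out.3} {b1.1} {b1.2} {b1.3} {b2.1} {b2.2} {b3.1} {b3.2} {b3.3}

Two ports join when wires chain via beta-identified ports.
stage alpha: inputs (b2, b3), connectivity {out.1} {out.2, b2.3} {out.3} {b2.1} {b2.2} {b3.1} {b3.2} {b3.3}, out.j its boundary
stage beta: inputs (b2, b3, b1), connectivity {out.1, b2.3} {out.2, out.3} {b1.1} {b1.2} {b1.3} {b2.1} {b2.2} {b3.1} {b3.2} {b3.3}, out.j its boundary


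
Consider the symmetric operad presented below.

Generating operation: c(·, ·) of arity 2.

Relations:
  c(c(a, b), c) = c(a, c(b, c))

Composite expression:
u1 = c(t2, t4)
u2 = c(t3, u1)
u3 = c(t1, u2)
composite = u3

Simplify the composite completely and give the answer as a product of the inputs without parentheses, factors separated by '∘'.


t1 ∘ t3 ∘ t2 ∘ t4

All parenthesizations of c agree; list the t-inputs left to right.
c(t2, t4) linearizes to t2 ∘ t4
c(t3, c(t2, t4)) linearizes to t3 ∘ t2 ∘ t4
c(t1, c(t3, c(t2, t4))) linearizes to t1 ∘ t3 ∘ t2 ∘ t4


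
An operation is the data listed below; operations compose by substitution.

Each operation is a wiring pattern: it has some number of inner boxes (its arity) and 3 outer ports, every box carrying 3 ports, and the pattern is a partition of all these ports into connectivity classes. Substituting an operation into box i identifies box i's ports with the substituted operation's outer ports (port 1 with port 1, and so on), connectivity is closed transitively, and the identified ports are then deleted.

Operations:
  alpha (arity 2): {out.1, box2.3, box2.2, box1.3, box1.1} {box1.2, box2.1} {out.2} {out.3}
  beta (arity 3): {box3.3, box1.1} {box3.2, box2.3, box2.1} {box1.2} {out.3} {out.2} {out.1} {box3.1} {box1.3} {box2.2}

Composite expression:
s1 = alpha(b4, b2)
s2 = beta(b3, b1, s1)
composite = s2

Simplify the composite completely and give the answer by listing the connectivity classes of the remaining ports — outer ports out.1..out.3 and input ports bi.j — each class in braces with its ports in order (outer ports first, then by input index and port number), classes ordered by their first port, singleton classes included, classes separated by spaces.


Reachability decides: close wires over beta-identified ports.
alpha over (b4, b2) gives {out.1, b2.2, b2.3, b4.1, b4.3} {out.2} {out.3} {b2.1, b4.2}, out.j being that stage's outer ports
beta over (b3, b1, b4, b2) gives {out.1} {out.2} {out.3} {b1.1, b1.3} {b1.2} {b2.1, b4.2} {b2.2, b2.3, b4.1, b4.3} {b3.1} {b3.2} {b3.3}, out.j being that stage's outer ports

{out.1} {out.2} {out.3} {b1.1, b1.3} {b1.2} {b2.1, b4.2} {b2.2, b2.3, b4.1, b4.3} {b3.1} {b3.2} {b3.3}


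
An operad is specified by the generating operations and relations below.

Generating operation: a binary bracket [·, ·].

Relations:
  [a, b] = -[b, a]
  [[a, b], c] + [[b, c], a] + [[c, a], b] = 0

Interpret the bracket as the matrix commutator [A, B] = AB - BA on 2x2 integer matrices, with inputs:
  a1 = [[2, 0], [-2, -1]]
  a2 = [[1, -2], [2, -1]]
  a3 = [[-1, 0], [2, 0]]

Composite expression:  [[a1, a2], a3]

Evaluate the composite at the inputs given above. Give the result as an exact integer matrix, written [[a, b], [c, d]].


[[-12, -6], [26, 12]]

[a1, a2] = [[-4, -6], [-10, 4]]
[[a1, a2], a3] = [[-12, -6], [26, 12]]


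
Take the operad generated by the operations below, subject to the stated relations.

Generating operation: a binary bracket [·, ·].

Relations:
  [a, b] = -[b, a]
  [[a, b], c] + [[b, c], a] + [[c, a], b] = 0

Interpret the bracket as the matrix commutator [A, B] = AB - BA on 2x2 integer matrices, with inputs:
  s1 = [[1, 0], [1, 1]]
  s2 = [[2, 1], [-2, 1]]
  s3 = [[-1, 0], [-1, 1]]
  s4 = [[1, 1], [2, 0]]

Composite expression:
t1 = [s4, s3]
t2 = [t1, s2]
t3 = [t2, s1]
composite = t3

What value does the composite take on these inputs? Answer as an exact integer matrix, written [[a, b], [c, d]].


[[-4, 0], [2, 4]]

[s4, s3] = [[-1, 2], [-3, 1]]
[[s4, s3], s2] = [[-1, -4], [-7, 1]]
[[[s4, s3], s2], s1] = [[-4, 0], [2, 4]]


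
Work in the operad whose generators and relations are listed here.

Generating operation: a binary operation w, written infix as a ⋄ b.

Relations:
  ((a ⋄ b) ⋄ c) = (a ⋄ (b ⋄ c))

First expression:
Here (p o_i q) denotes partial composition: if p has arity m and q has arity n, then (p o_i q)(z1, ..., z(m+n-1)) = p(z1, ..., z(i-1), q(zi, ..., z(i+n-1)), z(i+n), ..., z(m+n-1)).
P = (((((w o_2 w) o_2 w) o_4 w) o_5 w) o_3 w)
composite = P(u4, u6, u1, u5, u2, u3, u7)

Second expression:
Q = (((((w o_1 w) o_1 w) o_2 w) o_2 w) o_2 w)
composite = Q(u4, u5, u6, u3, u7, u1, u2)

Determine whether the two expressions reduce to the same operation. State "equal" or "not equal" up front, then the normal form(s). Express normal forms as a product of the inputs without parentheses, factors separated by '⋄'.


not equal; the first gives u4 ⋄ u6 ⋄ u1 ⋄ u5 ⋄ u2 ⋄ u3 ⋄ u7 and the second u4 ⋄ u5 ⋄ u6 ⋄ u3 ⋄ u7 ⋄ u1 ⋄ u2

In normal form, the first expression is u4 ⋄ u6 ⋄ u1 ⋄ u5 ⋄ u2 ⋄ u3 ⋄ u7
In normal form, the second expression is u4 ⋄ u5 ⋄ u6 ⋄ u3 ⋄ u7 ⋄ u1 ⋄ u2
No match — not equal.


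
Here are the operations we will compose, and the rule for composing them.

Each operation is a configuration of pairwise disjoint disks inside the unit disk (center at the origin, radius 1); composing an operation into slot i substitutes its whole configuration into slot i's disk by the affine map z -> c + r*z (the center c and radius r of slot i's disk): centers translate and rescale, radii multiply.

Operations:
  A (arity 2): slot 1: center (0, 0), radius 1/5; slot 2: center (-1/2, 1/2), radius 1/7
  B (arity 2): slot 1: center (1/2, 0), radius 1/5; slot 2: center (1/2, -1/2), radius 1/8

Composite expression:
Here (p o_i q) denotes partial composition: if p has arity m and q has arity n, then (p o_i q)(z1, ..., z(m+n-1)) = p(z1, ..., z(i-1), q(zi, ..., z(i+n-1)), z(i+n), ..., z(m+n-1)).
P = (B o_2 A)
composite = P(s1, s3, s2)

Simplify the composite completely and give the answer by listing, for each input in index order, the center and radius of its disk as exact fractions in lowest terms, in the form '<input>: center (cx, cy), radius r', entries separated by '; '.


s1: center (1/2, 0), radius 1/5; s2: center (7/16, -7/16), radius 1/56; s3: center (1/2, -1/2), radius 1/40


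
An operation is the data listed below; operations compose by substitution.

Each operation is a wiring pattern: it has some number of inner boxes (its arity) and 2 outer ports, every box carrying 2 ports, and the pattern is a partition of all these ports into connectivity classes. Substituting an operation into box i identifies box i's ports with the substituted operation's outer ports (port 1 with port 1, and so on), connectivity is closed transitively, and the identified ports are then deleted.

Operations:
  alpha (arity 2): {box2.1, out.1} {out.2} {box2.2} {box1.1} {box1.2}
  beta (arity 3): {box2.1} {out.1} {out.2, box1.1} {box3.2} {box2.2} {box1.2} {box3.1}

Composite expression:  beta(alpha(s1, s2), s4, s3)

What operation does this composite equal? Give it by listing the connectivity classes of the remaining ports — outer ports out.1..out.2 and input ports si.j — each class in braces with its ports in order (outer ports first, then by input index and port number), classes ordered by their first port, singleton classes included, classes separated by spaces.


{out.1} {out.2, s2.1} {s1.1} {s1.2} {s2.2} {s3.1} {s3.2} {s4.1} {s4.2}

Connectivity passes through glued beta-boundaries; trace each wire chain.
after alpha, the pattern on (s1, s2) reads {out.1, s2.1} {out.2} {s1.1} {s1.2} {s2.2} (out.j = its outer ports)
after beta, the pattern on (s1, s2, s4, s3) reads {out.1} {out.2, s2.1} {s1.1} {s1.2} {s2.2} {s3.1} {s3.2} {s4.1} {s4.2} (out.j = its outer ports)


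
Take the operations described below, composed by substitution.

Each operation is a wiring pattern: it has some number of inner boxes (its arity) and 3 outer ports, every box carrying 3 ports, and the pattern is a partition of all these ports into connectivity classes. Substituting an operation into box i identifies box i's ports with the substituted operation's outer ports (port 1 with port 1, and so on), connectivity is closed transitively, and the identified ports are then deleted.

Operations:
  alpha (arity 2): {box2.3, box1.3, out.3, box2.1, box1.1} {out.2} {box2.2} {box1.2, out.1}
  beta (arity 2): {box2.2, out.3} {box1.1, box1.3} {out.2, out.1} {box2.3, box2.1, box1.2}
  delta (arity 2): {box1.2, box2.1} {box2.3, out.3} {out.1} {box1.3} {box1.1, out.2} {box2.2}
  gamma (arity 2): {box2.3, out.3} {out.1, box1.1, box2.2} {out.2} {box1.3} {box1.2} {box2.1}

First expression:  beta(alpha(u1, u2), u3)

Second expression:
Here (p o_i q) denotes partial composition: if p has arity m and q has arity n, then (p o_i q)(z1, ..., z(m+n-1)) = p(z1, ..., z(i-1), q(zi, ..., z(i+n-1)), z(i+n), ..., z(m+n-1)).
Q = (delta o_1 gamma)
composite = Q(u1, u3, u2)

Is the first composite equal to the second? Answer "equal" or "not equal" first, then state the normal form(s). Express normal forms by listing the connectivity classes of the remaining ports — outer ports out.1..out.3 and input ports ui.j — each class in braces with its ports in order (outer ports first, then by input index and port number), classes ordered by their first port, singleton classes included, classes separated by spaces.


not equal: they reduce to {out.1, out.2} {out.3, u3.2} {u1.1, u1.2, u1.3, u2.1, u2.3} {u2.2} {u3.1, u3.3} and {out.1} {out.2, u1.1, u3.2} {out.3, u2.3} {u1.2} {u1.3} {u2.1} {u2.2} {u3.1} {u3.3}

Normal form of the first expression: {out.1, out.2} {out.3, u3.2} {u1.1, u1.2, u1.3, u2.1, u2.3} {u2.2} {u3.1, u3.3}
Normal form of the second expression: {out.1} {out.2, u1.1, u3.2} {out.3, u2.3} {u1.2} {u1.3} {u2.1} {u2.2} {u3.1} {u3.3}
No match — not equal.


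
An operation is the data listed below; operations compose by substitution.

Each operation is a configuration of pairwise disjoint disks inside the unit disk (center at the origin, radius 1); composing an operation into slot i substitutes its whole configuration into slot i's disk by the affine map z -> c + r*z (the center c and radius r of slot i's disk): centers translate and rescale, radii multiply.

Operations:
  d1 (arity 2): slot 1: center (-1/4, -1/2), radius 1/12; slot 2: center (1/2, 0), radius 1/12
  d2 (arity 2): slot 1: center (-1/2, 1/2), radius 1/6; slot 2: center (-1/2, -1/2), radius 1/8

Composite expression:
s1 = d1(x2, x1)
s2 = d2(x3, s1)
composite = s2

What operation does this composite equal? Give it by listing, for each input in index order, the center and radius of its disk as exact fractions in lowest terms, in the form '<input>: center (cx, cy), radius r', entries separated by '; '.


x1: center (-7/16, -1/2), radius 1/96; x2: center (-17/32, -9/16), radius 1/96; x3: center (-1/2, 1/2), radius 1/6

Follow each x-input down from d2: c' goes to c + r*c', radius to r*r'.
input x3: applying the 1 nested substitution gives center (-1/2, 1/2), radius 1/6
input x2: applying the 2 nested substitutions gives center (-17/32, -9/16), radius 1/96
input x1: applying the 2 nested substitutions gives center (-7/16, -1/2), radius 1/96


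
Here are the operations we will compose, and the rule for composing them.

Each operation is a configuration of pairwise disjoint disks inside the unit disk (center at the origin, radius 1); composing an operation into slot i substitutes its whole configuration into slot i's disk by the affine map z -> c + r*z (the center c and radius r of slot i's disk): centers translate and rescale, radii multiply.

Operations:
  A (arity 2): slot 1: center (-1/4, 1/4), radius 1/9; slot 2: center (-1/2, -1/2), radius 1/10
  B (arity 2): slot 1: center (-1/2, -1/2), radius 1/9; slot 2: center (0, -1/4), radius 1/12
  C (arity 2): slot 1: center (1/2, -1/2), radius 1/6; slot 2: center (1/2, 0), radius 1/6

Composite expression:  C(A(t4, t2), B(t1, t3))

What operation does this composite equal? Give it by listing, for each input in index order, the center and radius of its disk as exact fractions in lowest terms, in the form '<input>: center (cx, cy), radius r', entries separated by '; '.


t1: center (5/12, -1/12), radius 1/54; t2: center (5/12, -7/12), radius 1/60; t3: center (1/2, -1/24), radius 1/72; t4: center (11/24, -11/24), radius 1/54

Nesting under C composes maps z -> c + r*z down each t-path.
t4 passes through 2 substitutions, ending at center (11/24, -11/24), radius 1/54
t2 passes through 2 substitutions, ending at center (5/12, -7/12), radius 1/60
t1 passes through 2 substitutions, ending at center (5/12, -1/12), radius 1/54
t3 passes through 2 substitutions, ending at center (1/2, -1/24), radius 1/72


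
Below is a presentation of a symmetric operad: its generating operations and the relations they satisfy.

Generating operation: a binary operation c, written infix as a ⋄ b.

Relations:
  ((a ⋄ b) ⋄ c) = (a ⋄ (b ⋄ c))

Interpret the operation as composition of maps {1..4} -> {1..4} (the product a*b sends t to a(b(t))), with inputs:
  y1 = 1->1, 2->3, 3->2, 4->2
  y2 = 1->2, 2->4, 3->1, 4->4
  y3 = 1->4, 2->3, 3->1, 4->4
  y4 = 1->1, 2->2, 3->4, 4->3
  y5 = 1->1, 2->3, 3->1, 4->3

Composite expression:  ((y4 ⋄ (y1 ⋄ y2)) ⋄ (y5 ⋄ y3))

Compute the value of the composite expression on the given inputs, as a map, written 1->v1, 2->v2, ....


1->1, 2->4, 3->4, 4->1

(y1 ⋄ y2) = 1->3, 2->2, 3->1, 4->2
(y4 ⋄ (y1 ⋄ y2)) = 1->4, 2->2, 3->1, 4->2
(y5 ⋄ y3) = 1->3, 2->1, 3->1, 4->3
((y4 ⋄ (y1 ⋄ y2)) ⋄ (y5 ⋄ y3)) = 1->1, 2->4, 3->4, 4->1
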